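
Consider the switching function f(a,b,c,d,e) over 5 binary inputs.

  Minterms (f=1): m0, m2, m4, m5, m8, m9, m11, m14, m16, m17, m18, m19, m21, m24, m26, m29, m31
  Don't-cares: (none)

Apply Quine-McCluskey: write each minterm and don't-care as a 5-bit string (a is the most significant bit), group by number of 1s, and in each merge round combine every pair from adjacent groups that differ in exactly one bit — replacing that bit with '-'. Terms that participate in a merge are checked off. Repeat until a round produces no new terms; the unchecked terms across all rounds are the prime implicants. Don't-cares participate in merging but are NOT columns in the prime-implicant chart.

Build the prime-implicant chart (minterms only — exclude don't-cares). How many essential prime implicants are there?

[col 0] 00000*, 00010*, 00100*, 00101*, 01000*, 01001*, 01011*, 01110, 10000*, 10001*, 10010*, 10011*, 10101*, 11000*, 11010*, 11101*, 11111*
[col 1] -0000*, -0010*, -0101, -1000*, 0-000*, 00-00, 000-0*, 0010-, 010-1, 0100-, 1-000*, 1-010*, 1-101, 10-01, 100-0*, 100-1*, 1000-*, 1001-*, 110-0*, 111-1
[col 2] --000, -00-0, 1-0-0, 100--
Prime implicants: --000, -00-0, -0101, 00-00, 0010-, 010-1, 0100-, 01110, 1-0-0, 1-101, 10-01, 100--, 111-1
PI chart (minterm → PIs covering it):
  0 | --000,-00-0,00-00
  2 | -00-0  (sole → essential)
  4 | 00-00,0010-
  5 | -0101,0010-
  8 | --000,0100-
  9 | 010-1,0100-
  11 | 010-1  (sole → essential)
  14 | 01110  (sole → essential)
  16 | --000,-00-0,1-0-0,100--
  17 | 10-01,100--
  18 | -00-0,1-0-0,100--
  19 | 100--  (sole → essential)
  21 | -0101,1-101,10-01
  24 | --000,1-0-0
  26 | 1-0-0  (sole → essential)
  29 | 1-101,111-1
  31 | 111-1  (sole → essential)
Essential prime implicants: -00-0, 010-1, 01110, 1-0-0, 100--, 111-1

6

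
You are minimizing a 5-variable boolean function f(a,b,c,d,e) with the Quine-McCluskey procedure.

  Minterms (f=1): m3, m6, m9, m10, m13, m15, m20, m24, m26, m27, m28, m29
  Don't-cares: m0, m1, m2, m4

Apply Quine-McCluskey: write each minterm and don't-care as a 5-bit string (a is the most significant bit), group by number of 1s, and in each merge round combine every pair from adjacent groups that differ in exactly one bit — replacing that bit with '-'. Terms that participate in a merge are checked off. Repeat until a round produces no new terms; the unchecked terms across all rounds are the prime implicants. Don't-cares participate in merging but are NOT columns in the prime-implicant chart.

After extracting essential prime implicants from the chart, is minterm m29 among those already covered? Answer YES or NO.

NO

Round 0: 00000✓ 00001✓ 00010✓ 00011✓ 00100✓ 00110✓ 01001✓ 01010✓ 01101✓ 01111✓ 10100✓ 11000✓ 11010✓ 11011✓ 11100✓ 11101✓
Round 1: -0100 -1010 -1101 0-001 0-010 00-00✓ 00-10✓ 000-0✓ 000-1✓ 0000-✓ 0001-✓ 001-0✓ 01-01 011-1 1-100 11-00 110-0 1101- 1110-
Round 2: 00--0 000--
PIs = {-0100, -1010, -1101, 0-001, 0-010, 00--0, 000--, 01-01, 011-1, 1-100, 11-00, 110-0, 1101-, 1110-}
Coverage chart:
  m3: 000-- ←essential
  m6: 00--0 ←essential
  m9: 0-001,01-01
  m10: -1010,0-010
  m13: -1101,01-01,011-1
  m15: 011-1 ←essential
  m20: -0100,1-100
  m24: 11-00,110-0
  m26: -1010,110-0,1101-
  m27: 1101- ←essential
  m28: 1-100,11-00,1110-
  m29: -1101,1110-
Essential: 00--0, 000--, 011-1, 1101-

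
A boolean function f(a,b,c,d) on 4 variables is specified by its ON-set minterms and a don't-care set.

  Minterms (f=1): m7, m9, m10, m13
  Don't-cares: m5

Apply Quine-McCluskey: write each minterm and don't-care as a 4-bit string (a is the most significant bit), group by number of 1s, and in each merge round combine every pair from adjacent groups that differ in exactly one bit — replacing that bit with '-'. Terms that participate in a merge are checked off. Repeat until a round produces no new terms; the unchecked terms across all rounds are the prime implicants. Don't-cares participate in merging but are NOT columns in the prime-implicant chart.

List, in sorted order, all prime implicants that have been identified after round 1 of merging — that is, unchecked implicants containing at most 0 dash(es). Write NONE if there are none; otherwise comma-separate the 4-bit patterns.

Round 0: 0101✓ 0111✓ 1001✓ 1010 1101✓
Round 1: -101 01-1 1-01
PIs = {-101, 01-1, 1-01, 1010}

1010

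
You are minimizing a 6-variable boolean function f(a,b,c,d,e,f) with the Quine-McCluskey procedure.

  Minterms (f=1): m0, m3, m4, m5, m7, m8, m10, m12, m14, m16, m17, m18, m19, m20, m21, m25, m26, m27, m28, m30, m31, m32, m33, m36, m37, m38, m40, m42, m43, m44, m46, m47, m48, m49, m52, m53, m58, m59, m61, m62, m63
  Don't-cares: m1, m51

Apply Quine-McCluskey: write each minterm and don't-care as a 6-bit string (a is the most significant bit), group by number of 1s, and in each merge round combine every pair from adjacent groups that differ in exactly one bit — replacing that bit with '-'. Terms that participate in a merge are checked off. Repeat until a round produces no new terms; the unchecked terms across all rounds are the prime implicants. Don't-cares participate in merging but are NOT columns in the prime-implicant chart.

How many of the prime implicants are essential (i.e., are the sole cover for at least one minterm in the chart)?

6

[col 0] 000000*, 000001*, 000011*, 000100*, 000101*, 000111*, 001000*, 001010*, 001100*, 001110*, 010000*, 010001*, 010010*, 010011*, 010100*, 010101*, 011001*, 011010*, 011011*, 011100*, 011110*, 011111*, 100000*, 100001*, 100100*, 100101*, 100110*, 101000*, 101010*, 101011*, 101100*, 101110*, 101111*, 110000*, 110001*, 110011*, 110100*, 110101*, 111010*, 111011*, 111101*, 111110*, 111111*
[col 1] -00000*, -00001*, -00100*, -00101*, -01000*, -01010*, -01100*, -01110*, -10000*, -10001*, -10011*, -10100*, -10101*, -11010*, -11011*, -11110*, -11111*, 0-0000*, 0-0001*, 0-0011*, 0-0100*, 0-0101*, 0-1010*, 0-1100*, 0-1110*, 00-000*, 00-100*, 000-00*, 000-01*, 000-11*, 0000-1*, 00000-*, 0001-1*, 00010-*, 001-00*, 001-10*, 0010-0*, 0011-0*, 01-001*, 01-010*, 01-011*, 01-100*, 010-00*, 010-01*, 0100-0*, 0100-1*, 01000-*, 01001-*, 01010-*, 011-10*, 011-11*, 0110-1*, 01101-*, 0111-0*, 01111-*, 1-0000*, 1-0001*, 1-0100*, 1-0101*, 1-1010*, 1-1011*, 1-1110*, 1-1111*, 10-000*, 10-100*, 10-110*, 100-00*, 100-01*, 10000-*, 1001-0*, 10010-*, 101-00*, 101-10*, 101-11*, 1010-0*, 10101-*, 1011-0*, 10111-*, 11-011*, 11-101, 110-00*, 110-01*, 1100-1*, 11000-*, 11010-*, 111-10*, 111-11*, 11101-*, 1111-1, 11111-*
[col 2] --0000*, --0001*, --0100*, --0101*, --1010*, --1110*, -0-000*, -0-100*, -00-00*, -00-01*, -0000-*, -0010-*, -01-00*, -01-10*, -010-0*, -011-0*, -1-011, -10-00*, -10-01*, -100-1, -1000-*, -1010-*, -11-10*, -11-11*, -1101-*, -1111-*, 0--100, 0-0-00*, 0-0-01*, 0-00-1, 0-000-*, 0-010-*, 0-1-10*, 0-11-0, 00--00*, 000--1, 000-0-*, 001--0*, 01-0-1, 01-01-, 010-0-*, 0100--, 011-1-*, 1-0-00*, 1-0-01*, 1-000-*, 1-010-*, 1-1-10*, 1-1-11*, 1-101-*, 1-111-*, 10--00*, 10-1-0, 100-0-*, 101--0*, 101-1-*, 110-0-*, 111-1-*
[col 3] --0-00*, --0-01*, --000-*, --010-*, --1-10, -0--00, -00-0-*, -01--0, -10-0-*, -11-1-, 0-0-0-*, 1-0-0-*, 1-1-1-
[col 4] --0-0-
Prime implicants: --0-0-, --1-10, -0--00, -01--0, -1-011, -100-1, -11-1-, 0--100, 0-00-1, 0-11-0, 000--1, 01-0-1, 01-01-, 0100--, 1-1-1-, 10-1-0, 11-101, 1111-1
PI chart (minterm → PIs covering it):
  0 | --0-0-,-0--00
  3 | 0-00-1,000--1
  4 | --0-0-,-0--00,0--100
  5 | --0-0-,000--1
  7 | 000--1  (sole → essential)
  8 | -0--00,-01--0
  10 | --1-10,-01--0
  12 | -0--00,-01--0,0--100,0-11-0
  14 | --1-10,-01--0,0-11-0
  16 | --0-0-,0100--
  17 | --0-0-,-100-1,0-00-1,01-0-1,0100--
  18 | 01-01-,0100--
  19 | -1-011,-100-1,0-00-1,01-0-1,01-01-,0100--
  20 | --0-0-,0--100
  21 | --0-0-  (sole → essential)
  25 | 01-0-1  (sole → essential)
  26 | --1-10,-11-1-,01-01-
  27 | -1-011,-11-1-,01-0-1,01-01-
  28 | 0--100,0-11-0
  30 | --1-10,-11-1-,0-11-0
  31 | -11-1-  (sole → essential)
  32 | --0-0-,-0--00
  33 | --0-0-  (sole → essential)
  36 | --0-0-,-0--00,10-1-0
  37 | --0-0-  (sole → essential)
  38 | 10-1-0  (sole → essential)
  40 | -0--00,-01--0
  42 | --1-10,-01--0,1-1-1-
  43 | 1-1-1-  (sole → essential)
  44 | -0--00,-01--0,10-1-0
  46 | --1-10,-01--0,1-1-1-,10-1-0
  47 | 1-1-1-  (sole → essential)
  48 | --0-0-  (sole → essential)
  49 | --0-0-,-100-1
  52 | --0-0-  (sole → essential)
  53 | --0-0-,11-101
  58 | --1-10,-11-1-,1-1-1-
  59 | -1-011,-11-1-,1-1-1-
  61 | 11-101,1111-1
  62 | --1-10,-11-1-,1-1-1-
  63 | -11-1-,1-1-1-,1111-1
Essential prime implicants: --0-0-, -11-1-, 000--1, 01-0-1, 1-1-1-, 10-1-0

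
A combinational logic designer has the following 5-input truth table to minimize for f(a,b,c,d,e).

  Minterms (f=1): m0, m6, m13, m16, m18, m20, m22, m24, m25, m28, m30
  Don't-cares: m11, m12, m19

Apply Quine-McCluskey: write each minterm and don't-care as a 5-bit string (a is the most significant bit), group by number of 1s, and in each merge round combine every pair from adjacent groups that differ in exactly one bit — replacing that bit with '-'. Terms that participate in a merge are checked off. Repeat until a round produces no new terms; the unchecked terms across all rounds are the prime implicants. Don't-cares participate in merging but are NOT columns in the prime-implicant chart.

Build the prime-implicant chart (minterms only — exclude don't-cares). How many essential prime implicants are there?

5

[col 0] 00000*, 00110*, 01011, 01100*, 01101*, 10000*, 10010*, 10011*, 10100*, 10110*, 11000*, 11001*, 11100*, 11110*
[col 1] -0000, -0110, -1100, 0110-, 1-000*, 1-100*, 1-110*, 10-00*, 10-10*, 100-0*, 1001-, 101-0*, 11-00*, 1100-, 111-0*
[col 2] 1--00, 1-1-0, 10--0
Prime implicants: -0000, -0110, -1100, 01011, 0110-, 1--00, 1-1-0, 10--0, 1001-, 1100-
PI chart (minterm → PIs covering it):
  0 | -0000  (sole → essential)
  6 | -0110  (sole → essential)
  13 | 0110-  (sole → essential)
  16 | -0000,1--00,10--0
  18 | 10--0,1001-
  20 | 1--00,1-1-0,10--0
  22 | -0110,1-1-0,10--0
  24 | 1--00,1100-
  25 | 1100-  (sole → essential)
  28 | -1100,1--00,1-1-0
  30 | 1-1-0  (sole → essential)
Essential prime implicants: -0000, -0110, 0110-, 1-1-0, 1100-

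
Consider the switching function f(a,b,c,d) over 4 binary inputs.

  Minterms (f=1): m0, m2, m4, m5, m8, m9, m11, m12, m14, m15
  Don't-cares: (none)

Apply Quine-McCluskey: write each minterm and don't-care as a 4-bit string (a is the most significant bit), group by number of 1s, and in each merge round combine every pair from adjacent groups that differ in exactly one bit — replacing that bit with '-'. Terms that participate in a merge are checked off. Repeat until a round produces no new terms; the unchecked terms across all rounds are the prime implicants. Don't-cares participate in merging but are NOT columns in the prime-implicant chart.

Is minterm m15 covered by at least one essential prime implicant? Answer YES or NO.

NO

size-2^0 implicants → 0000(✓)  0010(✓)  0100(✓)  0101(✓)  1000(✓)  1001(✓)  1011(✓)  1100(✓)  1110(✓)  1111(✓)
size-2^1 implicants → -000(✓)  -100(✓)  0-00(✓)  00-0  010-  1-00(✓)  1-11  10-1  100-  11-0  111-
size-2^2 implicants → --00
Unchecked terms (primes): --00, 00-0, 010-, 1-11, 10-1, 100-, 11-0, 111-
Minterm coverage:
  m0 ⊆ --00,00-0
  m2 ⊆ 00-0 [E]
  m4 ⊆ --00,010-
  m5 ⊆ 010- [E]
  m8 ⊆ --00,100-
  m9 ⊆ 10-1,100-
  m11 ⊆ 1-11,10-1
  m12 ⊆ --00,11-0
  m14 ⊆ 11-0,111-
  m15 ⊆ 1-11,111-
E = {00-0, 010-}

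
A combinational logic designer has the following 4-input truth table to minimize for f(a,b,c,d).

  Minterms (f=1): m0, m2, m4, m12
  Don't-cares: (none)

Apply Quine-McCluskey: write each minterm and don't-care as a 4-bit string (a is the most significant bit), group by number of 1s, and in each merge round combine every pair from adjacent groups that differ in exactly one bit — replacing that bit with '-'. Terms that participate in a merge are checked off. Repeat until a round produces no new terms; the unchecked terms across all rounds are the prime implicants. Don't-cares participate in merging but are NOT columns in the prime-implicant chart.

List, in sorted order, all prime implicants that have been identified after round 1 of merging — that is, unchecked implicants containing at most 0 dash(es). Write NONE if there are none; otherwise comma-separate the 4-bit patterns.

NONE

size-2^0 implicants → 0000(✓)  0010(✓)  0100(✓)  1100(✓)
size-2^1 implicants → -100  0-00  00-0
Unchecked terms (primes): -100, 0-00, 00-0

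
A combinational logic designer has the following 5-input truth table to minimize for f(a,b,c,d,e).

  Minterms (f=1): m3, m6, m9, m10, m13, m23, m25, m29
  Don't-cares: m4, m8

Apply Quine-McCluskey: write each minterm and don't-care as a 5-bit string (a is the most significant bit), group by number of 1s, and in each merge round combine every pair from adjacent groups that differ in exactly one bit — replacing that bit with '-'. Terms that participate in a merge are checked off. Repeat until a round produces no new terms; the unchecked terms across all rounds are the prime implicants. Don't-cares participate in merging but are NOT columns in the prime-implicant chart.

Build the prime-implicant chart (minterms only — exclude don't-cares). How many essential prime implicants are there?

5

size-2^0 implicants → 00011  00100(✓)  00110(✓)  01000(✓)  01001(✓)  01010(✓)  01101(✓)  10111  11001(✓)  11101(✓)
size-2^1 implicants → -1001(✓)  -1101(✓)  001-0  01-01(✓)  010-0  0100-  11-01(✓)
size-2^2 implicants → -1-01
Unchecked terms (primes): -1-01, 00011, 001-0, 010-0, 0100-, 10111
Minterm coverage:
  m3 ⊆ 00011 [E]
  m6 ⊆ 001-0 [E]
  m9 ⊆ -1-01,0100-
  m10 ⊆ 010-0 [E]
  m13 ⊆ -1-01 [E]
  m23 ⊆ 10111 [E]
  m25 ⊆ -1-01 [E]
  m29 ⊆ -1-01 [E]
E = {-1-01, 00011, 001-0, 010-0, 10111}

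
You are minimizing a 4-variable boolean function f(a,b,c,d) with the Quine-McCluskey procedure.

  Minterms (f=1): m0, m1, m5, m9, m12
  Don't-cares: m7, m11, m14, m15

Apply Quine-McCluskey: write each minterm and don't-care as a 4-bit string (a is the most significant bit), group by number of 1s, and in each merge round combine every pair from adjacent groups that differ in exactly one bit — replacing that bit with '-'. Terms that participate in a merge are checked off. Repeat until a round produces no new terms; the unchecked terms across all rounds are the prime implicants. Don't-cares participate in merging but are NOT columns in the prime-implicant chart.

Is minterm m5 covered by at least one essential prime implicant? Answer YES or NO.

NO

Round 0: 0000✓ 0001✓ 0101✓ 0111✓ 1001✓ 1011✓ 1100✓ 1110✓ 1111✓
Round 1: -001 -111 0-01 000- 01-1 1-11 10-1 11-0 111-
PIs = {-001, -111, 0-01, 000-, 01-1, 1-11, 10-1, 11-0, 111-}
Coverage chart:
  m0: 000- ←essential
  m1: -001,0-01,000-
  m5: 0-01,01-1
  m9: -001,10-1
  m12: 11-0 ←essential
Essential: 000-, 11-0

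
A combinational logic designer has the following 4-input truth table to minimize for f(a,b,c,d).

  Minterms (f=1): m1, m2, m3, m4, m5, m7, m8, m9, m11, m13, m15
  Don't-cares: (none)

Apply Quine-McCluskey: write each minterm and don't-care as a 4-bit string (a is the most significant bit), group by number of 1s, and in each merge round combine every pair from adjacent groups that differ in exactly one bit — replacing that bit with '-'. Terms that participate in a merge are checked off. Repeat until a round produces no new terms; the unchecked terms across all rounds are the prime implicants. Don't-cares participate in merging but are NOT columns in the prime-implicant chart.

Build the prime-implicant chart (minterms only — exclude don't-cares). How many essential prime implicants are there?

4

[col 0] 0001*, 0010*, 0011*, 0100*, 0101*, 0111*, 1000*, 1001*, 1011*, 1101*, 1111*
[col 1] -001*, -011*, -101*, -111*, 0-01*, 0-11*, 00-1*, 001-, 01-1*, 010-, 1-01*, 1-11*, 10-1*, 100-, 11-1*
[col 2] --01*, --11*, -0-1*, -1-1*, 0--1*, 1--1*
[col 3] ---1
Prime implicants: ---1, 001-, 010-, 100-
PI chart (minterm → PIs covering it):
  1 | ---1  (sole → essential)
  2 | 001-  (sole → essential)
  3 | ---1,001-
  4 | 010-  (sole → essential)
  5 | ---1,010-
  7 | ---1  (sole → essential)
  8 | 100-  (sole → essential)
  9 | ---1,100-
  11 | ---1  (sole → essential)
  13 | ---1  (sole → essential)
  15 | ---1  (sole → essential)
Essential prime implicants: ---1, 001-, 010-, 100-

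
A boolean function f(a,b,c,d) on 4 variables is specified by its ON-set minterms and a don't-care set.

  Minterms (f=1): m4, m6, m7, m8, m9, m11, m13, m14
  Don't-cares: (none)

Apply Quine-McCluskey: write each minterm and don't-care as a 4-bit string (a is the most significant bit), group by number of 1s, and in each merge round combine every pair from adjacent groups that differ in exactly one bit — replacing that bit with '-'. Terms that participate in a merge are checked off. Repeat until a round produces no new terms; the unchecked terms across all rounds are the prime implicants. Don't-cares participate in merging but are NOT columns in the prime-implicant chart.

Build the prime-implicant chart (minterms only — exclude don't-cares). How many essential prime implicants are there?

6

Round 0: 0100✓ 0110✓ 0111✓ 1000✓ 1001✓ 1011✓ 1101✓ 1110✓
Round 1: -110 01-0 011- 1-01 10-1 100-
PIs = {-110, 01-0, 011-, 1-01, 10-1, 100-}
Coverage chart:
  m4: 01-0 ←essential
  m6: -110,01-0,011-
  m7: 011- ←essential
  m8: 100- ←essential
  m9: 1-01,10-1,100-
  m11: 10-1 ←essential
  m13: 1-01 ←essential
  m14: -110 ←essential
Essential: -110, 01-0, 011-, 1-01, 10-1, 100-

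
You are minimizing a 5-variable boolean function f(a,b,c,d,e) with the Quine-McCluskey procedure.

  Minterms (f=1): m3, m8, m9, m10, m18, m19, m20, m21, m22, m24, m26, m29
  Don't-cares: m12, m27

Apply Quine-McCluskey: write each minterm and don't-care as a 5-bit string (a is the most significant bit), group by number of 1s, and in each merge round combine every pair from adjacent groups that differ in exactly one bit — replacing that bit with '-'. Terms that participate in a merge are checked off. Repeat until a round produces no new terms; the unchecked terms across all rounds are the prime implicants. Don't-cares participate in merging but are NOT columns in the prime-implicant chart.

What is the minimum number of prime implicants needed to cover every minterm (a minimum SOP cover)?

[col 0] 00011*, 01000*, 01001*, 01010*, 01100*, 10010*, 10011*, 10100*, 10101*, 10110*, 11000*, 11010*, 11011*, 11101*
[col 1] -0011, -1000*, -1010*, 01-00, 010-0*, 0100-, 1-010*, 1-011*, 1-101, 10-10, 1001-*, 101-0, 1010-, 110-0*, 1101-*
[col 2] -10-0, 1-01-
Prime implicants: -0011, -10-0, 01-00, 0100-, 1-01-, 1-101, 10-10, 101-0, 1010-
PI chart (minterm → PIs covering it):
  3 | -0011  (sole → essential)
  8 | -10-0,01-00,0100-
  9 | 0100-  (sole → essential)
  10 | -10-0  (sole → essential)
  18 | 1-01-,10-10
  19 | -0011,1-01-
  20 | 101-0,1010-
  21 | 1-101,1010-
  22 | 10-10,101-0
  24 | -10-0  (sole → essential)
  26 | -10-0,1-01-
  29 | 1-101  (sole → essential)
Essential prime implicants: -0011, -10-0, 0100-, 1-101
Petrick residual → 1-01-, 101-0
Minimum SOP uses 6 PIs: b'c'de + bc'e' + a'bc'd' + ac'd + acd'e + ab'ce'

6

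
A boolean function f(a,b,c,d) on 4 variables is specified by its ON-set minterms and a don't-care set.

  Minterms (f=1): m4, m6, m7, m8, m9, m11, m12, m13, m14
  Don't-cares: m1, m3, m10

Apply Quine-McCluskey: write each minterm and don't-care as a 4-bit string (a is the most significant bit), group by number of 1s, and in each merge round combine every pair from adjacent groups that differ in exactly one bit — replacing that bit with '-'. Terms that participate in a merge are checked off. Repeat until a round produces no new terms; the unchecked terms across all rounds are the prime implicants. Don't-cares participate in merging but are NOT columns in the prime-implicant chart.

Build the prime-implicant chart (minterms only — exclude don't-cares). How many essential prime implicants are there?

size-2^0 implicants → 0001(✓)  0011(✓)  0100(✓)  0110(✓)  0111(✓)  1000(✓)  1001(✓)  1010(✓)  1011(✓)  1100(✓)  1101(✓)  1110(✓)
size-2^1 implicants → -001(✓)  -011(✓)  -100(✓)  -110(✓)  0-11  00-1(✓)  01-0(✓)  011-  1-00(✓)  1-01(✓)  1-10(✓)  10-0(✓)  10-1(✓)  100-(✓)  101-(✓)  11-0(✓)  110-(✓)
size-2^2 implicants → -0-1  -1-0  1--0  1-0-  10--
Unchecked terms (primes): -0-1, -1-0, 0-11, 011-, 1--0, 1-0-, 10--
Minterm coverage:
  m4 ⊆ -1-0 [E]
  m6 ⊆ -1-0,011-
  m7 ⊆ 0-11,011-
  m8 ⊆ 1--0,1-0-,10--
  m9 ⊆ -0-1,1-0-,10--
  m11 ⊆ -0-1,10--
  m12 ⊆ -1-0,1--0,1-0-
  m13 ⊆ 1-0- [E]
  m14 ⊆ -1-0,1--0
E = {-1-0, 1-0-}

2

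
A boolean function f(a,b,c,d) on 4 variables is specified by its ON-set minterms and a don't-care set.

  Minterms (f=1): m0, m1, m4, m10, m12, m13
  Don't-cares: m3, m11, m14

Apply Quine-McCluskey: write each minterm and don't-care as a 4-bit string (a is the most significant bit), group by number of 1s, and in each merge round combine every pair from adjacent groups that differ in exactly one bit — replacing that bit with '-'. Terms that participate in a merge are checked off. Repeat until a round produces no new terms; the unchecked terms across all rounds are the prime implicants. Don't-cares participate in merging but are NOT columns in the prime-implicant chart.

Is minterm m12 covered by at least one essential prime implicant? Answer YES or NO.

[col 0] 0000*, 0001*, 0011*, 0100*, 1010*, 1011*, 1100*, 1101*, 1110*
[col 1] -011, -100, 0-00, 00-1, 000-, 1-10, 101-, 11-0, 110-
Prime implicants: -011, -100, 0-00, 00-1, 000-, 1-10, 101-, 11-0, 110-
PI chart (minterm → PIs covering it):
  0 | 0-00,000-
  1 | 00-1,000-
  4 | -100,0-00
  10 | 1-10,101-
  12 | -100,11-0,110-
  13 | 110-  (sole → essential)
Essential prime implicants: 110-

YES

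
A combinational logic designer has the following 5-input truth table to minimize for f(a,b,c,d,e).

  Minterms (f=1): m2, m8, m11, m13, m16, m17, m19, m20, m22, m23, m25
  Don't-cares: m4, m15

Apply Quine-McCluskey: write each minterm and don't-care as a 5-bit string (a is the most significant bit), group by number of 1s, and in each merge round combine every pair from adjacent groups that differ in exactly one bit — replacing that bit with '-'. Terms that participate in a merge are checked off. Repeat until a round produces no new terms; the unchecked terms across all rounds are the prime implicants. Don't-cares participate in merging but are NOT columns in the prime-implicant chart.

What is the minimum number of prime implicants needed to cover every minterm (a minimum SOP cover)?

8

size-2^0 implicants → 00010  00100(✓)  01000  01011(✓)  01101(✓)  01111(✓)  10000(✓)  10001(✓)  10011(✓)  10100(✓)  10110(✓)  10111(✓)  11001(✓)
size-2^1 implicants → -0100  01-11  011-1  1-001  10-00  10-11  100-1  1000-  101-0  1011-
Unchecked terms (primes): -0100, 00010, 01-11, 01000, 011-1, 1-001, 10-00, 10-11, 100-1, 1000-, 101-0, 1011-
Minterm coverage:
  m2 ⊆ 00010 [E]
  m8 ⊆ 01000 [E]
  m11 ⊆ 01-11 [E]
  m13 ⊆ 011-1 [E]
  m16 ⊆ 10-00,1000-
  m17 ⊆ 1-001,100-1,1000-
  m19 ⊆ 10-11,100-1
  m20 ⊆ -0100,10-00,101-0
  m22 ⊆ 101-0,1011-
  m23 ⊆ 10-11,1011-
  m25 ⊆ 1-001 [E]
E = {00010, 01-11, 01000, 011-1, 1-001}
Petrick residual → 10-00, 10-11, 101-0
Cover = a'b'c'de' + a'bde + a'bc'd'e' + a'bce + ac'd'e + ab'd'e' + ab'de + ab'ce'  |cover|=8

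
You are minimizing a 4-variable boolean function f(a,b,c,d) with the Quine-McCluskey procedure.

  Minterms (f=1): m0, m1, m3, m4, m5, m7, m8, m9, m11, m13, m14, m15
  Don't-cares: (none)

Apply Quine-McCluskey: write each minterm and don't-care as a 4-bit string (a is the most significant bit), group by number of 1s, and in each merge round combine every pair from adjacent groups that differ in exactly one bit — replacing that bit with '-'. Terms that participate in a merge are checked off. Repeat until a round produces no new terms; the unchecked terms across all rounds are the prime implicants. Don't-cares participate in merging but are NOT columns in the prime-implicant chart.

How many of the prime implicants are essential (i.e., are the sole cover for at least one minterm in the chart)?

[col 0] 0000*, 0001*, 0011*, 0100*, 0101*, 0111*, 1000*, 1001*, 1011*, 1101*, 1110*, 1111*
[col 1] -000*, -001*, -011*, -101*, -111*, 0-00*, 0-01*, 0-11*, 00-1*, 000-*, 01-1*, 010-*, 1-01*, 1-11*, 10-1*, 100-*, 11-1*, 111-
[col 2] --01*, --11*, -0-1*, -00-, -1-1*, 0--1*, 0-0-, 1--1*
[col 3] ---1
Prime implicants: ---1, -00-, 0-0-, 111-
PI chart (minterm → PIs covering it):
  0 | -00-,0-0-
  1 | ---1,-00-,0-0-
  3 | ---1  (sole → essential)
  4 | 0-0-  (sole → essential)
  5 | ---1,0-0-
  7 | ---1  (sole → essential)
  8 | -00-  (sole → essential)
  9 | ---1,-00-
  11 | ---1  (sole → essential)
  13 | ---1  (sole → essential)
  14 | 111-  (sole → essential)
  15 | ---1,111-
Essential prime implicants: ---1, -00-, 0-0-, 111-

4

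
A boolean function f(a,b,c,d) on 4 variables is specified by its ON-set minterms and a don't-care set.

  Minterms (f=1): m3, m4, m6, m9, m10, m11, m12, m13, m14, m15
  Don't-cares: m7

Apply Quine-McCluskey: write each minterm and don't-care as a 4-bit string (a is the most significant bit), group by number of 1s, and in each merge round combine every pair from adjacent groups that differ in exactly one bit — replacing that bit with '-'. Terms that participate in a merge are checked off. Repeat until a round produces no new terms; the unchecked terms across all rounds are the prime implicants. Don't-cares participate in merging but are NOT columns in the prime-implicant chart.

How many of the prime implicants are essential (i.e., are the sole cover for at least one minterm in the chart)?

Round 0: 0011✓ 0100✓ 0110✓ 0111✓ 1001✓ 1010✓ 1011✓ 1100✓ 1101✓ 1110✓ 1111✓
Round 1: -011✓ -100✓ -110✓ -111✓ 0-11✓ 01-0✓ 011-✓ 1-01✓ 1-10✓ 1-11✓ 10-1✓ 101-✓ 11-0✓ 11-1✓ 110-✓ 111-✓
Round 2: --11 -1-0 -11- 1--1 1-1- 11--
PIs = {--11, -1-0, -11-, 1--1, 1-1-, 11--}
Coverage chart:
  m3: --11 ←essential
  m4: -1-0 ←essential
  m6: -1-0,-11-
  m9: 1--1 ←essential
  m10: 1-1- ←essential
  m11: --11,1--1,1-1-
  m12: -1-0,11--
  m13: 1--1,11--
  m14: -1-0,-11-,1-1-,11--
  m15: --11,-11-,1--1,1-1-,11--
Essential: --11, -1-0, 1--1, 1-1-

4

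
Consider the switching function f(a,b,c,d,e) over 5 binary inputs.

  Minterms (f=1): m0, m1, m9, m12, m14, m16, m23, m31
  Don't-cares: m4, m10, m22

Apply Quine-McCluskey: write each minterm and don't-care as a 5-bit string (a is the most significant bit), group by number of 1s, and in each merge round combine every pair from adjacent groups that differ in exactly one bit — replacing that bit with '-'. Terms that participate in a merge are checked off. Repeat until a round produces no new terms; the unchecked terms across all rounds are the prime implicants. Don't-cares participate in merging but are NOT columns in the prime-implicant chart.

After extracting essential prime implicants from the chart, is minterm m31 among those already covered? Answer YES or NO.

YES

size-2^0 implicants → 00000(✓)  00001(✓)  00100(✓)  01001(✓)  01010(✓)  01100(✓)  01110(✓)  10000(✓)  10110(✓)  10111(✓)  11111(✓)
size-2^1 implicants → -0000  0-001  0-100  00-00  0000-  01-10  011-0  1-111  1011-
Unchecked terms (primes): -0000, 0-001, 0-100, 00-00, 0000-, 01-10, 011-0, 1-111, 1011-
Minterm coverage:
  m0 ⊆ -0000,00-00,0000-
  m1 ⊆ 0-001,0000-
  m9 ⊆ 0-001 [E]
  m12 ⊆ 0-100,011-0
  m14 ⊆ 01-10,011-0
  m16 ⊆ -0000 [E]
  m23 ⊆ 1-111,1011-
  m31 ⊆ 1-111 [E]
E = {-0000, 0-001, 1-111}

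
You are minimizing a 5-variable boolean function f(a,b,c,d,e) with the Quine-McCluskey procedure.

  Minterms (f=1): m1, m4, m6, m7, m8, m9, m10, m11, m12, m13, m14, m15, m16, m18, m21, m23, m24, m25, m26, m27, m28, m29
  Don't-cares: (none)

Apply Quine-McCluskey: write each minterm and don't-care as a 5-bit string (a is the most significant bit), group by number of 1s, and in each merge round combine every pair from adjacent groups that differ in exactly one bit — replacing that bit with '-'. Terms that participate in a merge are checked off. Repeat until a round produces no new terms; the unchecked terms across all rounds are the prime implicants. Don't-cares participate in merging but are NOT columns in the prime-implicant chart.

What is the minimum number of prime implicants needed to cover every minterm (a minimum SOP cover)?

7

Round 0: 00001✓ 00100✓ 00110✓ 00111✓ 01000✓ 01001✓ 01010✓ 01011✓ 01100✓ 01101✓ 01110✓ 01111✓ 10000✓ 10010✓ 10101✓ 10111✓ 11000✓ 11001✓ 11010✓ 11011✓ 11100✓ 11101✓
Round 1: -0111 -1000✓ -1001✓ -1010✓ -1011✓ -1100✓ -1101✓ 0-001 0-100✓ 0-110✓ 0-111✓ 001-0✓ 0011-✓ 01-00✓ 01-01✓ 01-10✓ 01-11✓ 010-0✓ 010-1✓ 0100-✓ 0101-✓ 011-0✓ 011-1✓ 0110-✓ 0111-✓ 1-000✓ 1-010✓ 1-101 100-0✓ 101-1 11-00✓ 11-01✓ 110-0✓ 110-1✓ 1100-✓ 1101-✓ 1110-✓
Round 2: -1-00✓ -1-01✓ -10-0✓ -10-1✓ -100-✓ -101-✓ -110-✓ 0-1-0 0-11- 01--0✓ 01--1✓ 01-0-✓ 01-1-✓ 010--✓ 011--✓ 1-0-0 11-0-✓ 110--✓
Round 3: -1-0- -10-- 01---
PIs = {-0111, -1-0-, -10--, 0-001, 0-1-0, 0-11-, 01---, 1-0-0, 1-101, 101-1}
Coverage chart:
  m1: 0-001 ←essential
  m4: 0-1-0 ←essential
  m6: 0-1-0,0-11-
  m7: -0111,0-11-
  m8: -1-0-,-10--,01---
  m9: -1-0-,-10--,0-001,01---
  m10: -10--,01---
  m11: -10--,01---
  m12: -1-0-,0-1-0,01---
  m13: -1-0-,01---
  m14: 0-1-0,0-11-,01---
  m15: 0-11-,01---
  m16: 1-0-0 ←essential
  m18: 1-0-0 ←essential
  m21: 1-101,101-1
  m23: -0111,101-1
  m24: -1-0-,-10--,1-0-0
  m25: -1-0-,-10--
  m26: -10--,1-0-0
  m27: -10-- ←essential
  m28: -1-0- ←essential
  m29: -1-0-,1-101
Essential: -1-0-, -10--, 0-001, 0-1-0, 1-0-0
Petrick residual → 0-11-, 101-1
Min cover (7 terms): bd' + bc' + a'c'd'e + a'ce' + a'cd + ac'e' + ab'ce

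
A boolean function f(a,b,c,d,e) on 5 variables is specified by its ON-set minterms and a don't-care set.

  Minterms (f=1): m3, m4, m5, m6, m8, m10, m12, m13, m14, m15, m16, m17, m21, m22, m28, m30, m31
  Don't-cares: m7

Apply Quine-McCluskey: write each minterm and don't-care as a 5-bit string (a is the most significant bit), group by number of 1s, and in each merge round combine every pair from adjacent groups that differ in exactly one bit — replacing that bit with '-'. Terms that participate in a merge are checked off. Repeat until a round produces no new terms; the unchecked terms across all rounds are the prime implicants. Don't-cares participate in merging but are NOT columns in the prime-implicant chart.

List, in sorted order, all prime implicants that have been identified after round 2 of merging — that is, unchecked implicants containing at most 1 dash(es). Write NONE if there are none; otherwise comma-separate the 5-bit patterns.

-0101, 00-11, 10-01, 1000-

Round 0: 00011✓ 00100✓ 00101✓ 00110✓ 00111✓ 01000✓ 01010✓ 01100✓ 01101✓ 01110✓ 01111✓ 10000✓ 10001✓ 10101✓ 10110✓ 11100✓ 11110✓ 11111✓
Round 1: -0101 -0110✓ -1100✓ -1110✓ -1111✓ 0-100✓ 0-101✓ 0-110✓ 0-111✓ 00-11 001-0✓ 001-1✓ 0010-✓ 0011-✓ 01-00✓ 01-10✓ 010-0✓ 011-0✓ 011-1✓ 0110-✓ 0111-✓ 1-110✓ 10-01 1000- 111-0✓ 1111-✓
Round 2: --110 -11-0 -111- 0-1-0✓ 0-1-1✓ 0-10-✓ 0-11-✓ 001--✓ 01--0 011--✓
Round 3: 0-1--
PIs = {--110, -0101, -11-0, -111-, 0-1--, 00-11, 01--0, 10-01, 1000-}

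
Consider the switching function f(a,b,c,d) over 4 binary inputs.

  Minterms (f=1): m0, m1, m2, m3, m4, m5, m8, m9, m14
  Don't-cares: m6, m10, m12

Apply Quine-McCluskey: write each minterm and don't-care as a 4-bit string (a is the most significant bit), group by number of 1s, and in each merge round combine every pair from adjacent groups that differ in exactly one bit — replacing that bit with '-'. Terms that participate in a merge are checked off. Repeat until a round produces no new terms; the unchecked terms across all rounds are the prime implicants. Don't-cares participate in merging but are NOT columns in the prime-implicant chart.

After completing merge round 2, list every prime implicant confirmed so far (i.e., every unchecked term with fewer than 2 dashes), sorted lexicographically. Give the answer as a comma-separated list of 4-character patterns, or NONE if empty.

[col 0] 0000*, 0001*, 0010*, 0011*, 0100*, 0101*, 0110*, 1000*, 1001*, 1010*, 1100*, 1110*
[col 1] -000*, -001*, -010*, -100*, -110*, 0-00*, 0-01*, 0-10*, 00-0*, 00-1*, 000-*, 001-*, 01-0*, 010-*, 1-00*, 1-10*, 10-0*, 100-*, 11-0*
[col 2] --00*, --10*, -0-0*, -00-, -1-0*, 0--0*, 0-0-, 00--, 1--0*
[col 3] ---0
Prime implicants: ---0, -00-, 0-0-, 00--

NONE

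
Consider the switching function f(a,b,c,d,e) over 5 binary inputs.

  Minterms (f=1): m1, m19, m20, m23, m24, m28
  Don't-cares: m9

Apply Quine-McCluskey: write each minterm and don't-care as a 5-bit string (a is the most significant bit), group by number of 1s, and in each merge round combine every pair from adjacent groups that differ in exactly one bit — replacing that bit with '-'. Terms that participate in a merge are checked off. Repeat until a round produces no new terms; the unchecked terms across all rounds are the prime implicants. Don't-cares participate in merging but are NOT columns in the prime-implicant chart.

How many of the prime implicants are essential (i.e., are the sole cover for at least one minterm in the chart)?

[col 0] 00001*, 01001*, 10011*, 10100*, 10111*, 11000*, 11100*
[col 1] 0-001, 1-100, 10-11, 11-00
Prime implicants: 0-001, 1-100, 10-11, 11-00
PI chart (minterm → PIs covering it):
  1 | 0-001  (sole → essential)
  19 | 10-11  (sole → essential)
  20 | 1-100  (sole → essential)
  23 | 10-11  (sole → essential)
  24 | 11-00  (sole → essential)
  28 | 1-100,11-00
Essential prime implicants: 0-001, 1-100, 10-11, 11-00

4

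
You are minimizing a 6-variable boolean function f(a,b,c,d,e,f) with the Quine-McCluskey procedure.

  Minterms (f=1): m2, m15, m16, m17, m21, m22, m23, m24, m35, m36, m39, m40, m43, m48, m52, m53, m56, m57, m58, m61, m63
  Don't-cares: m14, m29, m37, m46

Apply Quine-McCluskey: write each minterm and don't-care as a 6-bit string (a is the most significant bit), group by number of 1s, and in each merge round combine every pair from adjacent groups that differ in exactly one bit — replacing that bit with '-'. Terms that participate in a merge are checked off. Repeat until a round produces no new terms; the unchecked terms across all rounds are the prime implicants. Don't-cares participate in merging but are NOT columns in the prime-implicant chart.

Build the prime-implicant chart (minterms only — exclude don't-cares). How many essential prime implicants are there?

9

size-2^0 implicants → 000010  001110(✓)  001111(✓)  010000(✓)  010001(✓)  010101(✓)  010110(✓)  010111(✓)  011000(✓)  011101(✓)  100011(✓)  100100(✓)  100101(✓)  100111(✓)  101000(✓)  101011(✓)  101110(✓)  110000(✓)  110100(✓)  110101(✓)  111000(✓)  111001(✓)  111010(✓)  111101(✓)  111111(✓)
size-2^1 implicants → -01110  -10000(✓)  -10101(✓)  -11000(✓)  -11101(✓)  00111-  01-000(✓)  01-101(✓)  010-01  01000-  0101-1  01011-  1-0100(✓)  1-0101(✓)  1-1000  10-011  100-11  1001-1  10010-(✓)  11-000(✓)  11-101(✓)  110-00  11010-(✓)  111-01  1110-0  11100-  1111-1
size-2^2 implicants → -1-000  -1-101  1-010-
Unchecked terms (primes): -01110, -1-000, -1-101, 000010, 00111-, 010-01, 01000-, 0101-1, 01011-, 1-010-, 1-1000, 10-011, 100-11, 1001-1, 110-00, 111-01, 1110-0, 11100-, 1111-1
Minterm coverage:
  m2 ⊆ 000010 [E]
  m15 ⊆ 00111- [E]
  m16 ⊆ -1-000,01000-
  m17 ⊆ 010-01,01000-
  m21 ⊆ -1-101,010-01,0101-1
  m22 ⊆ 01011- [E]
  m23 ⊆ 0101-1,01011-
  m24 ⊆ -1-000 [E]
  m35 ⊆ 10-011,100-11
  m36 ⊆ 1-010- [E]
  m39 ⊆ 100-11,1001-1
  m40 ⊆ 1-1000 [E]
  m43 ⊆ 10-011 [E]
  m48 ⊆ -1-000,110-00
  m52 ⊆ 1-010-,110-00
  m53 ⊆ -1-101,1-010-
  m56 ⊆ -1-000,1-1000,1110-0,11100-
  m57 ⊆ 111-01,11100-
  m58 ⊆ 1110-0 [E]
  m61 ⊆ -1-101,111-01,1111-1
  m63 ⊆ 1111-1 [E]
E = {-1-000, 000010, 00111-, 01011-, 1-010-, 1-1000, 10-011, 1110-0, 1111-1}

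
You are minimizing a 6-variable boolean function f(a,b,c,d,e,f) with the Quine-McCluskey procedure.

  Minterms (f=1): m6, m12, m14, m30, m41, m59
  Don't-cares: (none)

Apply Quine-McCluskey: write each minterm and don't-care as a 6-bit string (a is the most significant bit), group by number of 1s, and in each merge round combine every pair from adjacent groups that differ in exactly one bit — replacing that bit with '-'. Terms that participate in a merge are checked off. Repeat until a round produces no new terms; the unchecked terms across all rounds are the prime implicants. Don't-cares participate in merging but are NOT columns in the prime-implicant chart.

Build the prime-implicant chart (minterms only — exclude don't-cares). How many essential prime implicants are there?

Round 0: 000110✓ 001100✓ 001110✓ 011110✓ 101001 111011
Round 1: 0-1110 00-110 0011-0
PIs = {0-1110, 00-110, 0011-0, 101001, 111011}
Coverage chart:
  m6: 00-110 ←essential
  m12: 0011-0 ←essential
  m14: 0-1110,00-110,0011-0
  m30: 0-1110 ←essential
  m41: 101001 ←essential
  m59: 111011 ←essential
Essential: 0-1110, 00-110, 0011-0, 101001, 111011

5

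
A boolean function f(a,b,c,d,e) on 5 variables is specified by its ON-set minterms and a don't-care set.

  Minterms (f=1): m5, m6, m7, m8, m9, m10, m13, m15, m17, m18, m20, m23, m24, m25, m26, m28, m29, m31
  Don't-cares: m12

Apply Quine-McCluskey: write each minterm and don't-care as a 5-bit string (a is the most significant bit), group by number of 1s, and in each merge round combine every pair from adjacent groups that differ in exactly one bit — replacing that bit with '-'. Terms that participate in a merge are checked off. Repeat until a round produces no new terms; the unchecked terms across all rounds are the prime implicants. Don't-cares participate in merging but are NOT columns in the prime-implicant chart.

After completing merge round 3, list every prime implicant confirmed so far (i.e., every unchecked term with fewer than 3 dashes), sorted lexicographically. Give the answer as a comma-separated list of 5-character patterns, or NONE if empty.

--111, -10-0, -11-1, 0-1-1, 0011-, 1-001, 1-010, 1-100

[col 0] 00101*, 00110*, 00111*, 01000*, 01001*, 01010*, 01100*, 01101*, 01111*, 10001*, 10010*, 10100*, 10111*, 11000*, 11001*, 11010*, 11100*, 11101*, 11111*
[col 1] -0111*, -1000*, -1001*, -1010*, -1100*, -1101*, -1111*, 0-101*, 0-111*, 001-1*, 0011-, 01-00*, 01-01*, 010-0*, 0100-*, 011-1*, 0110-*, 1-001, 1-010, 1-100, 1-111*, 11-00*, 11-01*, 110-0*, 1100-*, 111-1*, 1110-*
[col 2] --111, -1-00*, -1-01*, -10-0, -100-*, -11-1, -110-*, 0-1-1, 01-0-*, 11-0-*
[col 3] -1-0-
Prime implicants: --111, -1-0-, -10-0, -11-1, 0-1-1, 0011-, 1-001, 1-010, 1-100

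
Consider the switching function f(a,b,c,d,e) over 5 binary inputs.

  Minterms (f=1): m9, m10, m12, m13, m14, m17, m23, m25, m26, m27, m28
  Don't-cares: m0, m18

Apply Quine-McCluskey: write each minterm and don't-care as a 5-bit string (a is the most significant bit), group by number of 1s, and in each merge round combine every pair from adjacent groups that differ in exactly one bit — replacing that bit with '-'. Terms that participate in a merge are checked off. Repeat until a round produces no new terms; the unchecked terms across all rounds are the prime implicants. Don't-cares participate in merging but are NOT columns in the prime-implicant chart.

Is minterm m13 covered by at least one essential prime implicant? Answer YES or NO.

NO

size-2^0 implicants → 00000  01001(✓)  01010(✓)  01100(✓)  01101(✓)  01110(✓)  10001(✓)  10010(✓)  10111  11001(✓)  11010(✓)  11011(✓)  11100(✓)
size-2^1 implicants → -1001  -1010  -1100  01-01  01-10  011-0  0110-  1-001  1-010  110-1  1101-
Unchecked terms (primes): -1001, -1010, -1100, 00000, 01-01, 01-10, 011-0, 0110-, 1-001, 1-010, 10111, 110-1, 1101-
Minterm coverage:
  m9 ⊆ -1001,01-01
  m10 ⊆ -1010,01-10
  m12 ⊆ -1100,011-0,0110-
  m13 ⊆ 01-01,0110-
  m14 ⊆ 01-10,011-0
  m17 ⊆ 1-001 [E]
  m23 ⊆ 10111 [E]
  m25 ⊆ -1001,1-001,110-1
  m26 ⊆ -1010,1-010,1101-
  m27 ⊆ 110-1,1101-
  m28 ⊆ -1100 [E]
E = {-1100, 1-001, 10111}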